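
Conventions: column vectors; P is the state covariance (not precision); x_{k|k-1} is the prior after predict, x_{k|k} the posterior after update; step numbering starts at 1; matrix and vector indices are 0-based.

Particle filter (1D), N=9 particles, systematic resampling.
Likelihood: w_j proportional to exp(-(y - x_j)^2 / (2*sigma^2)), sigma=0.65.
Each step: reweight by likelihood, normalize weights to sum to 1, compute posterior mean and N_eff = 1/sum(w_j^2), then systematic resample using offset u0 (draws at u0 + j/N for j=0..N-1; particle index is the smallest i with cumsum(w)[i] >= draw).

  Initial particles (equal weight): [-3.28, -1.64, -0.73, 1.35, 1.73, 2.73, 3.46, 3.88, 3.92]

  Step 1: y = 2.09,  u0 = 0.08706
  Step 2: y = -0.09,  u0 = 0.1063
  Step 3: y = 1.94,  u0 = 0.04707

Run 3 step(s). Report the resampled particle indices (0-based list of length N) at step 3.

resampled_idx = [0, 1, 2, 3, 5, 6, 6, 7, 8]

step 1: w=[0.0000, 0.0000, 0.0000, 0.2436, 0.3996, 0.2869, 0.0505, 0.0105, 0.0089]  mean=2.0536  Neff=3.2889  idx=[3, 3, 4, 4, 4, 4, 5, 5, 6]
step 2: w=[0.3418, 0.3418, 0.0789, 0.0789, 0.0789, 0.0789, 0.0003, 0.0003, 0.0000]  mean=1.4708  Neff=3.8665  idx=[0, 0, 0, 1, 1, 1, 3, 4, 5]
step 3: w=[0.0971, 0.0971, 0.0971, 0.0971, 0.0971, 0.0971, 0.1391, 0.1391, 0.1391]  mean=1.5086  Neff=8.7225  idx=[0, 1, 2, 3, 5, 6, 6, 7, 8]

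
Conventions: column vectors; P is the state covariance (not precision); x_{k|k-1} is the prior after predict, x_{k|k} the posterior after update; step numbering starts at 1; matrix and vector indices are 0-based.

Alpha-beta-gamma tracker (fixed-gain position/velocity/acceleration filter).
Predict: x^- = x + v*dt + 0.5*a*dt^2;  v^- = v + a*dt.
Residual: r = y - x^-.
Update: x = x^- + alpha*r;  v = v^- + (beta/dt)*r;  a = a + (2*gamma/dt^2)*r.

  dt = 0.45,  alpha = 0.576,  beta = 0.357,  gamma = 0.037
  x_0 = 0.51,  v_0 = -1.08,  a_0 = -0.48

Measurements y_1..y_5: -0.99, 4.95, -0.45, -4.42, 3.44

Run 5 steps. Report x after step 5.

step 1: x_pred=-0.0246  r=-0.9654  x^+=-0.5807  v^+=-2.0619  a^+=-0.8328
step 2: x_pred=-1.5928  r=6.5428  x^+=2.1758  v^+=2.7540  a^+=1.5582
step 3: x_pred=3.5729  r=-4.0229  x^+=1.2557  v^+=0.2637  a^+=0.0881
step 4: x_pred=1.3833  r=-5.8033  x^+=-1.9594  v^+=-4.3006  a^+=-2.0326
step 5: x_pred=-4.1005  r=7.5405  x^+=0.2428  v^+=0.7668  a^+=0.7229

x_post = 0.2428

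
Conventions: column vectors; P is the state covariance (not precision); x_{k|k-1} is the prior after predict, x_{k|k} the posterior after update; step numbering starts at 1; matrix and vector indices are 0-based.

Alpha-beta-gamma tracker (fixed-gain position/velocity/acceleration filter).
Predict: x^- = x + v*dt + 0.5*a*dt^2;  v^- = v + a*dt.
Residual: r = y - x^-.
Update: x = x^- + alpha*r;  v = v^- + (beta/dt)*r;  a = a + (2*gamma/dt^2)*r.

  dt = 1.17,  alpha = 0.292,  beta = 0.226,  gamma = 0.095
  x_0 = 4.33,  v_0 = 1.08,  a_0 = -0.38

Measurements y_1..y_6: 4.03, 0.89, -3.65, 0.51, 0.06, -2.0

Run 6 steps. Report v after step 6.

v_post = -1.9329

step 1: x_pred=5.3335  r=-1.3035  x^+=4.9529  v^+=0.3836  a^+=-0.5609
step 2: x_pred=5.0178  r=-4.1278  x^+=3.8125  v^+=-1.0700  a^+=-1.1339
step 3: x_pred=1.7845  r=-5.4345  x^+=0.1976  v^+=-3.4463  a^+=-1.8881
step 4: x_pred=-5.1269  r=5.6369  x^+=-3.4810  v^+=-4.5666  a^+=-1.1058
step 5: x_pred=-9.5808  r=9.6408  x^+=-6.7657  v^+=-3.9981  a^+=0.2324
step 6: x_pred=-11.2844  r=9.2844  x^+=-8.5734  v^+=-1.9329  a^+=1.5210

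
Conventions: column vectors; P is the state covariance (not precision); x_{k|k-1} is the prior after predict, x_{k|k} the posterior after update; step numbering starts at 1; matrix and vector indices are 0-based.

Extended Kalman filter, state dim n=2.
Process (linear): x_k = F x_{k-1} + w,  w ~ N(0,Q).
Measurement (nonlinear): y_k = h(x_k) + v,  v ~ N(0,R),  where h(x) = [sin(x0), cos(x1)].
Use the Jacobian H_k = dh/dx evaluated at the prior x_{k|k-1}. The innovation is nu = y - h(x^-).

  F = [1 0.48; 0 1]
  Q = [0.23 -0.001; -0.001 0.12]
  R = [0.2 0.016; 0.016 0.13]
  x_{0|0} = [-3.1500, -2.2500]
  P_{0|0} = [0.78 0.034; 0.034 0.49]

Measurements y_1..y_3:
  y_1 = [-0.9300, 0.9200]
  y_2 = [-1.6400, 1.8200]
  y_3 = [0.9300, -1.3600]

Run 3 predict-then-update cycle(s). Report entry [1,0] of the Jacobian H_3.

step 1: x^-=[-4.2300, -2.2500]  P^-=[1.1555 0.2682; 0.2682 0.6100]  H_jac=[-0.4639 0.0000; 0.0000 0.7781]  S=[0.4487 -0.0808; -0.0808 0.4993]  K=[-1.1531 0.2313; -0.1093 0.9329]  nu=[-1.8159, 1.5482]  x^+=[-1.7780, -0.6072]  P^+=[0.4892 0.0149; 0.0149 0.1536]
step 2: x^-=[-2.0695, -0.6072]  P^-=[0.7689 0.0877; 0.0877 0.2736]  H_jac=[-0.4783 0.0000; 0.0000 0.5706]  S=[0.3759 -0.0079; -0.0079 0.2191]  K=[-0.9743 0.1931; -0.0966 0.7091]  nu=[-0.7618, 0.9988]  x^+=[-1.1344, 0.1746]  P^+=[0.4010 0.0167; 0.0167 0.1589]
step 3: x^-=[-1.0506, 0.1746]  P^-=[0.6836 0.0919; 0.0919 0.2789]  H_jac=[0.4970 0.0000; 0.0000 -0.1737]  S=[0.3689 0.0081; 0.0081 0.1384]  K=[0.9248 -0.1692; 0.1317 -0.3577]  nu=[1.7977, -2.3448]  x^+=[1.0087, 1.2500]  P^+=[0.3667 0.0415; 0.0415 0.2555]

H_jac[1,0] = 0.0000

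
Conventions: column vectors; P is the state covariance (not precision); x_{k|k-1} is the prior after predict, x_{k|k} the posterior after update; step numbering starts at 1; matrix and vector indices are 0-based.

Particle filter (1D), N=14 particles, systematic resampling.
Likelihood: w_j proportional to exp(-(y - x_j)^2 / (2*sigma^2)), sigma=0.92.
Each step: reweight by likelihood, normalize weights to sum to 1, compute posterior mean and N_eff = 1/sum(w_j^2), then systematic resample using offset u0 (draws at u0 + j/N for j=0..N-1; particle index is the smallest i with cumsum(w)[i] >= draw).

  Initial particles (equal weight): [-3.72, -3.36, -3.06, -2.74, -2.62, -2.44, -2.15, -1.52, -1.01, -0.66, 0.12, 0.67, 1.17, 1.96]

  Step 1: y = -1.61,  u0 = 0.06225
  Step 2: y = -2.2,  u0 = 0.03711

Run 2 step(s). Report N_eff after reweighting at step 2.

N_eff = 11.8546

step 1: w=[0.0127, 0.0289, 0.0510, 0.0830, 0.0966, 0.1174, 0.1485, 0.1756, 0.1426, 0.1035, 0.0301, 0.0082, 0.0018, 0.0001]  mean=-1.8543  Neff=8.4379  idx=[2, 3, 4, 5, 5, 6, 6, 7, 7, 7, 8, 8, 9, 11]
step 2: w=[0.0664, 0.0866, 0.0927, 0.0994, 0.0994, 0.1027, 0.1027, 0.0783, 0.0783, 0.0783, 0.0446, 0.0446, 0.0253, 0.0008]  mean=-2.0733  Neff=11.8546  idx=[0, 1, 2, 3, 3, 4, 5, 5, 6, 7, 8, 9, 10, 11]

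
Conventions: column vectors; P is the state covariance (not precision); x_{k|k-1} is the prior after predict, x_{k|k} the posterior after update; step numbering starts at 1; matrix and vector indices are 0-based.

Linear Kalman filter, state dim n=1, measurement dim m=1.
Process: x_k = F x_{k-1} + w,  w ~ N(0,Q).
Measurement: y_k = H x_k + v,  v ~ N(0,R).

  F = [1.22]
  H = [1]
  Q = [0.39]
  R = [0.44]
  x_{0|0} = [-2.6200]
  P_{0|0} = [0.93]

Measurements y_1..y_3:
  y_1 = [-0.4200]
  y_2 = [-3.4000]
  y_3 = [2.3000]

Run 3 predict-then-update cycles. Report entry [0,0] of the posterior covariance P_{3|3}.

P_post[0,0] = 0.2878

step 1: x^-=[-3.1964]  P^-=[1.7742]  S=[2.2142]  K=[0.8013]  nu=[2.7764]  x^+=[-0.9717]  P^+=[0.3526]
step 2: x^-=[-1.1855]  P^-=[0.9148]  S=[1.3548]  K=[0.6752]  nu=[-2.2145]  x^+=[-2.6808]  P^+=[0.2971]
step 3: x^-=[-3.2705]  P^-=[0.8322]  S=[1.2722]  K=[0.6541]  nu=[5.5705]  x^+=[0.3734]  P^+=[0.2878]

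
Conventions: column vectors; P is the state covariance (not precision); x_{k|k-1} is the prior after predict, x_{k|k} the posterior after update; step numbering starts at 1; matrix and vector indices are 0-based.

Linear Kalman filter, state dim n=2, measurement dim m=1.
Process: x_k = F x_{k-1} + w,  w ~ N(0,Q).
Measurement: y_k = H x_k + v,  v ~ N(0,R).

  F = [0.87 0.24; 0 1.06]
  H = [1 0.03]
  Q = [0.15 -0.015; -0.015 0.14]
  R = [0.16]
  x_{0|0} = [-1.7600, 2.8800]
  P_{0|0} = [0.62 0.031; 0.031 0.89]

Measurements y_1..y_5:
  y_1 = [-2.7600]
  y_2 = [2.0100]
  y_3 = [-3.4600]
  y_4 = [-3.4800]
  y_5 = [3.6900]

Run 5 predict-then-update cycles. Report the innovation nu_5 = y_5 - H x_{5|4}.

step 1: x^-=[-0.8400, 3.0528]  P^-=[0.6835 0.2400; 0.2400 1.1400]  S=[0.8589]  K=[0.8041; 0.3192]  nu=[-2.0116]  x^+=[-2.4576, 2.4106]  P^+=[0.1281 0.0195; 0.0195 1.0525]
step 2: x^-=[-1.5596, 2.5552]  P^-=[0.3157 0.2707; 0.2707 1.3226]  S=[0.4931]  K=[0.6567; 0.6295]  nu=[3.4929]  x^+=[0.7341, 4.7539]  P^+=[0.1031 0.0669; 0.0669 1.1272]
step 3: x^-=[1.7796, 5.0391]  P^-=[0.3209 0.3334; 0.3334 1.4065]  S=[0.5021]  K=[0.6589; 0.7481]  nu=[-5.3908]  x^+=[-1.7725, 1.0064]  P^+=[0.1028 0.0859; 0.0859 1.1255]
step 4: x^-=[-1.3005, 1.0668]  P^-=[0.3286 0.3506; 0.3506 1.4046]  S=[0.5109]  K=[0.6637; 0.7687]  nu=[-2.2115]  x^+=[-2.7684, -0.6332]  P^+=[0.1035 0.0899; 0.0899 1.1027]
step 5: x^-=[-2.5604, -0.6712]  P^-=[0.3294 0.3484; 0.3484 1.3790]  S=[0.5116]  K=[0.6644; 0.7620]  nu=[6.2706]  x^+=[1.6055, 4.1072]  P^+=[0.1036 0.0895; 0.0895 1.0820]

innov = [6.2706]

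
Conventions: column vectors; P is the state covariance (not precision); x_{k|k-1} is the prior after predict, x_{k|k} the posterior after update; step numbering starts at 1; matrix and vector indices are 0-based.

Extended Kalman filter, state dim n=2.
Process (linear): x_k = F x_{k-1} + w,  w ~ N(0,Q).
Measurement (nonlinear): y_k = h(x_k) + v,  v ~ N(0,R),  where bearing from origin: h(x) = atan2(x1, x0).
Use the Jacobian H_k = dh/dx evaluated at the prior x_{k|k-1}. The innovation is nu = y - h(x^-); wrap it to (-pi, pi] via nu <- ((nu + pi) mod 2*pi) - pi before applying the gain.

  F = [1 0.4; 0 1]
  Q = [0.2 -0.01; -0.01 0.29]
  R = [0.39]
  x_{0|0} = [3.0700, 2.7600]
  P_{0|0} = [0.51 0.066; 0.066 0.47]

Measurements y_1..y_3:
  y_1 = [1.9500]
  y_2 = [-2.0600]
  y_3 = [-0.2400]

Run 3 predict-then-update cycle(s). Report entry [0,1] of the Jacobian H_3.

step 1: x^-=[4.1740, 2.7600]  P^-=[0.8380 0.2440; 0.2440 0.7600]  H_jac=[-0.1102 0.1667]  S=[0.4123]  K=[-0.1254; 0.2420]  nu=[1.3658]  x^+=[4.0028, 3.0905]  P^+=[0.8315 0.2565; 0.2565 0.7358]
step 2: x^-=[5.2390, 3.0905]  P^-=[1.3545 0.5409; 0.5409 1.0258]  H_jac=[-0.0835 0.1416]  S=[0.4072]  K=[-0.0898; 0.2458]  nu=[-2.5930]  x^+=[5.4718, 2.4533]  P^+=[1.3512 0.5498; 0.5498 1.0013]
step 3: x^-=[6.4531, 2.4533]  P^-=[2.1512 0.9403; 0.9403 1.2913]  H_jac=[-0.0515 0.1354]  S=[0.4063]  K=[0.0408; 0.3112]  nu=[-0.6033]  x^+=[6.4284, 2.2655]  P^+=[2.1506 0.9352; 0.9352 1.2519]

H_jac[0,1] = 0.1354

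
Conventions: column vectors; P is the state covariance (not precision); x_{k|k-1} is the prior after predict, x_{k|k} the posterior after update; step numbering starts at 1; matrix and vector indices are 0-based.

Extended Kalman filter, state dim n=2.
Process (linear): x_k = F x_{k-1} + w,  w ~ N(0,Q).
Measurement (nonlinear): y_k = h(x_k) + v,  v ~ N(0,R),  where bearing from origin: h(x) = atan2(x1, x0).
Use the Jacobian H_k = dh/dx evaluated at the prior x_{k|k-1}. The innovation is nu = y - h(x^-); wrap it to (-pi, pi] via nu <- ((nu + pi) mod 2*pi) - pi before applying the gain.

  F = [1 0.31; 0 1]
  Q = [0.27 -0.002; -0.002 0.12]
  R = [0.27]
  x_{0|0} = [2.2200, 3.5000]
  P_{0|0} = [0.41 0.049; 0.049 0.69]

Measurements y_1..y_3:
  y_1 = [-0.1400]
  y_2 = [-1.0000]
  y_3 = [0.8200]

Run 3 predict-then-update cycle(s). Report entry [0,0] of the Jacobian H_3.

step 1: x^-=[3.3050, 3.5000]  P^-=[0.7767 0.2609; 0.2609 0.8100]  H_jac=[-0.1510 0.1426]  S=[0.2930]  K=[-0.2734; 0.2598]  nu=[-0.9540]  x^+=[3.5659, 3.2521]  P^+=[0.7548 0.2817; 0.2817 0.7902]
step 2: x^-=[4.5740, 3.2521]  P^-=[1.2754 0.5247; 0.5247 0.9102]  H_jac=[-0.1032 0.1452]  S=[0.2871]  K=[-0.1933; 0.2717]  nu=[-1.6181]  x^+=[4.8868, 2.8124]  P^+=[1.2647 0.5398; 0.5398 0.8890]
step 3: x^-=[5.7586, 2.8124]  P^-=[1.9548 0.8134; 0.8134 1.0090]  H_jac=[-0.0685 0.1402]  S=[0.2834]  K=[-0.0699; 0.3027]  nu=[0.3657]  x^+=[5.7331, 2.9231]  P^+=[1.9534 0.8194; 0.8194 0.9831]

H_jac[0,0] = -0.0685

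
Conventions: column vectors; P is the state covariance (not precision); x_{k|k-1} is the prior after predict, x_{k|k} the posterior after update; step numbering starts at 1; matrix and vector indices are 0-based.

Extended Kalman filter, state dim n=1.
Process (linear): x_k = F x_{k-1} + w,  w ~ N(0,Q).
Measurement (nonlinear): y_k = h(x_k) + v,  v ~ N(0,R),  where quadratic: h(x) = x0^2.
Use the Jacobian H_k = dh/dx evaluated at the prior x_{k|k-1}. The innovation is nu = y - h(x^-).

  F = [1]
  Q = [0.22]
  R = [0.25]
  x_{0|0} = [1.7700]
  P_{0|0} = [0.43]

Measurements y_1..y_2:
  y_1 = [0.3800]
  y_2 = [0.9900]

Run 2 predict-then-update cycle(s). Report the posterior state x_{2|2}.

step 1: x^-=[1.7700]  P^-=[0.6500]  H_jac=[3.5400]  S=[8.3955]  K=[0.2741]  nu=[-2.7529]  x^+=[1.0155]  P^+=[0.0194]
step 2: x^-=[1.0155]  P^-=[0.2394]  H_jac=[2.0310]  S=[1.2373]  K=[0.3929]  nu=[-0.0412]  x^+=[0.9993]  P^+=[0.0484]

x_post = [0.9993]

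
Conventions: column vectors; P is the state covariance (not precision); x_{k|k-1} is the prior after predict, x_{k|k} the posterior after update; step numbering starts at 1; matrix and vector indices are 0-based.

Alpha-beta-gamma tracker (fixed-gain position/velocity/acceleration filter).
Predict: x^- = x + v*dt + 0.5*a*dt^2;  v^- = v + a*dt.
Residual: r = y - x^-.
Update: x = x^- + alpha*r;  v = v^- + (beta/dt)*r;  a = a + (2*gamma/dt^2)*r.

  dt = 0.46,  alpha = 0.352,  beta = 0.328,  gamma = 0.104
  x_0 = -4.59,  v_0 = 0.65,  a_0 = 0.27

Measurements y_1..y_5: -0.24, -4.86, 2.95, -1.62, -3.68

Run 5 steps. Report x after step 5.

x_post = 0.8112

step 1: x_pred=-4.2624  r=4.0224  x^+=-2.8465  v^+=3.6424  a^+=4.2240
step 2: x_pred=-0.7241  r=-4.1359  x^+=-2.1800  v^+=2.6364  a^+=0.1585
step 3: x_pred=-0.9505  r=3.9005  x^+=0.4225  v^+=5.4905  a^+=3.9926
step 4: x_pred=3.3705  r=-4.9905  x^+=1.6139  v^+=3.7686  a^+=-0.9130
step 5: x_pred=3.2508  r=-6.9308  x^+=0.8112  v^+=-1.5934  a^+=-7.7259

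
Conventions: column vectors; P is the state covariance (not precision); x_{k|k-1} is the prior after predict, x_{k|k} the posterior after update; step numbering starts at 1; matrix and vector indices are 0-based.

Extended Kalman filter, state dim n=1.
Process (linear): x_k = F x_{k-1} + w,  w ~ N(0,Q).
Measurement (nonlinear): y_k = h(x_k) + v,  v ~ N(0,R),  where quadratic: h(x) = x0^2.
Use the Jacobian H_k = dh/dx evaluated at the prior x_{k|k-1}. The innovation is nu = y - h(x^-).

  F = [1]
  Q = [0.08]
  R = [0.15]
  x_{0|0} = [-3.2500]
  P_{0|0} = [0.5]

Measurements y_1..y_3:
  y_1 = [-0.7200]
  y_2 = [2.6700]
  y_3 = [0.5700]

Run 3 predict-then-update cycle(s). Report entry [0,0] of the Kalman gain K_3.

K[0,0] = -0.2678

step 1: x^-=[-3.2500]  P^-=[0.5800]  H_jac=[-6.5000]  S=[24.6550]  K=[-0.1529]  nu=[-11.2825]  x^+=[-1.5248]  P^+=[0.0035]
step 2: x^-=[-1.5248]  P^-=[0.0835]  H_jac=[-3.0496]  S=[0.9268]  K=[-0.2748]  nu=[0.3450]  x^+=[-1.6196]  P^+=[0.0135]
step 3: x^-=[-1.6196]  P^-=[0.0935]  H_jac=[-3.2392]  S=[1.1313]  K=[-0.2678]  nu=[-2.0532]  x^+=[-1.0698]  P^+=[0.0124]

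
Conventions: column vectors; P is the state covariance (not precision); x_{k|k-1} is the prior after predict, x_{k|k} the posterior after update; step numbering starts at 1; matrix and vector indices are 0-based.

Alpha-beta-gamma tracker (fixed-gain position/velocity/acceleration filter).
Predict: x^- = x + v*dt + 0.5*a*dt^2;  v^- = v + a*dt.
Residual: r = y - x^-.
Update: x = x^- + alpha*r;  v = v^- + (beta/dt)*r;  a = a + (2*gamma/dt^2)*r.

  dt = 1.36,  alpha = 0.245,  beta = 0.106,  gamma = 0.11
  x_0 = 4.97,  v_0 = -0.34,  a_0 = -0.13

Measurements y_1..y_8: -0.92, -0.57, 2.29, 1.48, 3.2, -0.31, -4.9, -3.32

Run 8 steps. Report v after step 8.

step 1: x_pred=4.3874  r=-5.3074  x^+=3.0871  v^+=-0.9305  a^+=-0.7613
step 2: x_pred=1.1176  r=-1.6876  x^+=0.7041  v^+=-2.0973  a^+=-0.9620
step 3: x_pred=-3.0379  r=5.3279  x^+=-1.7326  v^+=-2.9904  a^+=-0.3283
step 4: x_pred=-6.1031  r=7.5831  x^+=-4.2453  v^+=-2.8459  a^+=0.5737
step 5: x_pred=-7.5851  r=10.7851  x^+=-4.9427  v^+=-1.2250  a^+=1.8565
step 6: x_pred=-4.8919  r=4.5819  x^+=-3.7693  v^+=1.6569  a^+=2.4015
step 7: x_pred=0.7050  r=-5.6050  x^+=-0.6682  v^+=4.4861  a^+=1.7348
step 8: x_pred=7.0373  r=-10.3573  x^+=4.4998  v^+=6.0382  a^+=0.5029

v_post = 6.0382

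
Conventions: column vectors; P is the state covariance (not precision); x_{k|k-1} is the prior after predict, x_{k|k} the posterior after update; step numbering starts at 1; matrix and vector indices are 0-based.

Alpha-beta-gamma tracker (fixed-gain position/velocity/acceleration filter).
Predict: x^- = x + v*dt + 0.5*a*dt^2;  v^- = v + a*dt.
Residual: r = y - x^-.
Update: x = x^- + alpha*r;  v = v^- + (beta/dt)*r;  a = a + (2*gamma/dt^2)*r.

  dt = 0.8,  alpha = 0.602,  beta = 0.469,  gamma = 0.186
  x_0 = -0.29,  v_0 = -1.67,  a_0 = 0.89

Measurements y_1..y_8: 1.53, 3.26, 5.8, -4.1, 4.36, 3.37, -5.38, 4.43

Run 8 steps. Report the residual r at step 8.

step 1: x_pred=-1.3412  r=2.8712  x^+=0.3873  v^+=0.7252  a^+=2.5589
step 2: x_pred=1.7863  r=1.4737  x^+=2.6735  v^+=3.6363  a^+=3.4155
step 3: x_pred=6.6755  r=-0.8755  x^+=6.1484  v^+=5.8554  a^+=2.9066
step 4: x_pred=11.7629  r=-15.8629  x^+=2.2134  v^+=-1.1189  a^+=-6.3137
step 5: x_pred=-0.7021  r=5.0621  x^+=2.3453  v^+=-3.2022  a^+=-3.3714
step 6: x_pred=-1.2953  r=4.6653  x^+=1.5132  v^+=-3.1643  a^+=-0.6597
step 7: x_pred=-1.2293  r=-4.1507  x^+=-3.7280  v^+=-6.1253  a^+=-3.0722
step 8: x_pred=-9.6114  r=14.0414  x^+=-1.1585  v^+=-0.3514  a^+=5.0893

resid = 14.0414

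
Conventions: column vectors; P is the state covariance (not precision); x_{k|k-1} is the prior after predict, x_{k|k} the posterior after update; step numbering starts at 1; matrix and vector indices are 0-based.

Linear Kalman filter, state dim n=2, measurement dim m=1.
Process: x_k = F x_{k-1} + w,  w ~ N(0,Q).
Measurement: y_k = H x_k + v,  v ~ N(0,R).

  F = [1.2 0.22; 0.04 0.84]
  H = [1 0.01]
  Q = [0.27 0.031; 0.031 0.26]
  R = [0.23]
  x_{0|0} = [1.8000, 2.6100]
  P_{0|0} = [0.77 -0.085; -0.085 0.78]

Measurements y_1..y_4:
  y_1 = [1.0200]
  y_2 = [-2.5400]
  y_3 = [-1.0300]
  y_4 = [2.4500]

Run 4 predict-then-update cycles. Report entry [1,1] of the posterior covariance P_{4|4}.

P_post[1,1] = 0.7094

step 1: x^-=[2.7342, 2.2644]  P^-=[1.3717 0.1257; 0.1257 0.8059]  S=[1.6043]  K=[0.8558; 0.0834]  nu=[-1.7368]  x^+=[1.2478, 2.1196]  P^+=[0.1967 0.0112; 0.0112 0.7947]
step 2: x^-=[1.9637, 1.8304]  P^-=[0.5977 0.1987; 0.1987 0.8218]  S=[0.8317]  K=[0.7210; 0.2488]  nu=[-4.5220]  x^+=[-1.2966, 0.7053]  P^+=[0.1653 0.0495; 0.0495 0.7703]
step 3: x^-=[-1.4007, 0.5406]  P^-=[0.5715 0.2317; 0.2317 0.8071]  S=[0.8062]  K=[0.7117; 0.2973]  nu=[0.3653]  x^+=[-1.1407, 0.6492]  P^+=[0.1631 0.0610; 0.0610 0.7359]
step 4: x^-=[-1.2260, 0.4997]  P^-=[0.5727 0.2369; 0.2369 0.7836]  S=[0.8075]  K=[0.7121; 0.3030]  nu=[3.6710]  x^+=[1.3883, 1.6122]  P^+=[0.1632 0.0626; 0.0626 0.7094]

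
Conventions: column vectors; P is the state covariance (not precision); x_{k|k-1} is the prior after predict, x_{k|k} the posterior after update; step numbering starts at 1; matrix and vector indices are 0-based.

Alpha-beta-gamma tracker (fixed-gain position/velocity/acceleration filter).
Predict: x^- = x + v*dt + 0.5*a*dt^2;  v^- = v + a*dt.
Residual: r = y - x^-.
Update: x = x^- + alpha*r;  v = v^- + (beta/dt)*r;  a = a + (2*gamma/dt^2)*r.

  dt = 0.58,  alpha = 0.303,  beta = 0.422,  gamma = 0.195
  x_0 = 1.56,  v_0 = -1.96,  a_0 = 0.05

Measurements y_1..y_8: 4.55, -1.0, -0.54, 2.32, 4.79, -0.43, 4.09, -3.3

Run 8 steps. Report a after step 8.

a_post = -8.3081

step 1: x_pred=0.4316  r=4.1184  x^+=1.6795  v^+=1.0655  a^+=4.8246
step 2: x_pred=3.1090  r=-4.1090  x^+=1.8639  v^+=0.8741  a^+=0.0609
step 3: x_pred=2.3812  r=-2.9212  x^+=1.4961  v^+=-1.2159  a^+=-3.3257
step 4: x_pred=0.2314  r=2.0886  x^+=0.8643  v^+=-1.6252  a^+=-0.9044
step 5: x_pred=-0.2305  r=5.0205  x^+=1.2907  v^+=1.5031  a^+=4.9161
step 6: x_pred=2.9894  r=-3.4194  x^+=1.9533  v^+=1.8665  a^+=0.9519
step 7: x_pred=3.1960  r=0.8940  x^+=3.4669  v^+=3.0690  a^+=1.9883
step 8: x_pred=5.5813  r=-8.8813  x^+=2.8903  v^+=-2.2397  a^+=-8.3081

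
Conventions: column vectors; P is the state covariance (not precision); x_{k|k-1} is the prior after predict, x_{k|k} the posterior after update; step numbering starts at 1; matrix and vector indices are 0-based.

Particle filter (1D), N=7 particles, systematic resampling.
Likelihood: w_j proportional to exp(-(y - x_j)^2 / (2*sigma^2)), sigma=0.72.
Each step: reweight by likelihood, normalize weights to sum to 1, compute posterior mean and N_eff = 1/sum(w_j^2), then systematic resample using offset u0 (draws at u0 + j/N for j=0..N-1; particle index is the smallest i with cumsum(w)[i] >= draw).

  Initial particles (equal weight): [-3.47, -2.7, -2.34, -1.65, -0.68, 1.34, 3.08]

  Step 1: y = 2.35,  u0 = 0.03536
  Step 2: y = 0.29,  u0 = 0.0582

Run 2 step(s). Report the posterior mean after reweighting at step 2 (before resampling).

step 1: w=[0.0000, 0.0000, 0.0000, 0.0000, 0.0001, 0.3846, 0.6153]  mean=2.4103  Neff=1.8995  idx=[5, 5, 5, 6, 6, 6, 6]
step 2: w=[0.3326, 0.3326, 0.3326, 0.0005, 0.0005, 0.0005, 0.0005]  mean=1.3437  Neff=3.0127  idx=[0, 0, 1, 1, 1, 2, 2]

post_mean = 1.3437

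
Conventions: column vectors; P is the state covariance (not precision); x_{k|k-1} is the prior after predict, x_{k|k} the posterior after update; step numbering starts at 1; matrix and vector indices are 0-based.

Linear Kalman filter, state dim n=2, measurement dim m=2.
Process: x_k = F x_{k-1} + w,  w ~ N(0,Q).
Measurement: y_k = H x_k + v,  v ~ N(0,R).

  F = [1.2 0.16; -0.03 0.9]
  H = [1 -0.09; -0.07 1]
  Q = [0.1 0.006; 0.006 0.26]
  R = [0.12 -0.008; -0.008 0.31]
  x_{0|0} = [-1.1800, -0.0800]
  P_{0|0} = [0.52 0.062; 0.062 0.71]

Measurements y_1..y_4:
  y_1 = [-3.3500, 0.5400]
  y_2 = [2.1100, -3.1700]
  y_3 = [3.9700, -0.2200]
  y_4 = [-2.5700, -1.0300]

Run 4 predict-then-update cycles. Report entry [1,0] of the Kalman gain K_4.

step 1: x^-=[-1.4288, -0.0366]  P^-=[0.8908 0.1562; 0.1562 0.8322]  S=[0.9894 0.0119; 0.0119 1.1247]  K=[0.8852 0.0740; 0.0734 0.7294]  nu=[-1.9245, 0.4766]  x^+=[-3.0971, 0.1698]  P^+=[0.1077 0.0234; 0.0234 0.2272]
step 2: x^-=[-3.6894, 0.2458]  P^-=[0.2700 0.0600; 0.0600 0.4428]  S=[0.3827 -0.0064; -0.0064 0.7458]  K=[0.6922 0.0610; 0.0624 0.5887]  nu=[5.8215, -3.6740]  x^+=[0.1162, -1.5536]  P^+=[0.0843 0.0193; 0.0193 0.1834]
step 3: x^-=[-0.1092, -1.4018]  P^-=[0.2335 0.0501; 0.0501 0.4075]  S=[0.3478 -0.0106; -0.0106 0.7117]  K=[0.6602 0.0573; 0.0559 0.5686]  nu=[3.9530, 1.1741]  x^+=[2.5678, -0.5131]  P^+=[0.0804 0.0181; 0.0181 0.1771]
step 4: x^-=[2.9993, -0.5388]  P^-=[0.2273 0.0481; 0.0481 0.4025]  S=[0.3419 -0.0118; -0.0118 0.7069]  K=[0.6540 0.0564; 0.0541 0.5656]  nu=[-5.6178, -0.2812]  x^+=[-0.6908, -1.0018]  P^+=[0.0796 0.0178; 0.0178 0.1761]

K[1,0] = 0.0541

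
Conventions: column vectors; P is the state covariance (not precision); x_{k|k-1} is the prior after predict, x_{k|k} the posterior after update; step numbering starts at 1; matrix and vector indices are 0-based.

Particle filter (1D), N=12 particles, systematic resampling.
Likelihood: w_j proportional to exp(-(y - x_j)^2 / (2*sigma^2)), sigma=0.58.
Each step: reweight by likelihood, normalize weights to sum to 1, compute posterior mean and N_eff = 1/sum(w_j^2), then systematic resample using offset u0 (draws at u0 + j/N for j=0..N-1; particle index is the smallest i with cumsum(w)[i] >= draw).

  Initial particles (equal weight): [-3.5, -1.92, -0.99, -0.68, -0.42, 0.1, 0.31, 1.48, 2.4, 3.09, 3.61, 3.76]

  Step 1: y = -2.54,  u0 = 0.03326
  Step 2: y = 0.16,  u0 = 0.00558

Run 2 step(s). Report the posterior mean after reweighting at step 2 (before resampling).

step 1: w=[0.2975, 0.6612, 0.0329, 0.0068, 0.0015, 0.0000, 0.0000, 0.0000, 0.0000, 0.0000, 0.0000, 0.0000]  mean=-2.3487  Neff=1.8982  idx=[0, 0, 0, 0, 1, 1, 1, 1, 1, 1, 1, 1]
step 2: w=[0.0000, 0.0000, 0.0000, 0.0000, 0.1250, 0.1250, 0.1250, 0.1250, 0.1250, 0.1250, 0.1250, 0.1250]  mean=-1.9200  Neff=8.0000  idx=[4, 4, 5, 6, 6, 7, 8, 8, 9, 10, 10, 11]

post_mean = -1.9200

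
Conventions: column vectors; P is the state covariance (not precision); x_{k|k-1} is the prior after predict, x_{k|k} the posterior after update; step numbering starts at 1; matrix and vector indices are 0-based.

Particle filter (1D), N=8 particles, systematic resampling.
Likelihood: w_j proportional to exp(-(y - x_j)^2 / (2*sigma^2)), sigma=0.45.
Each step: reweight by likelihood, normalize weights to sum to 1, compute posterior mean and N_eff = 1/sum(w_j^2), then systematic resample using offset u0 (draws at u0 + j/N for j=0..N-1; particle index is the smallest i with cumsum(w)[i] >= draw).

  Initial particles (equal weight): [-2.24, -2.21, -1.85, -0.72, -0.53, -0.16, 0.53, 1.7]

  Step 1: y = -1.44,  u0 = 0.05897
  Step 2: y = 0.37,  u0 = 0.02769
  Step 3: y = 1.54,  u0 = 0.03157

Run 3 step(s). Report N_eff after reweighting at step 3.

step 1: w=[0.1352, 0.1519, 0.4337, 0.1826, 0.0850, 0.0115, 0.0000, 0.0000]  mean=-1.6194  Neff=3.7016  idx=[0, 1, 2, 2, 2, 2, 3, 4]
step 2: w=[0.0000, 0.0000, 0.0000, 0.0000, 0.0000, 0.0000, 0.2822, 0.7177]  mean=-0.5838  Neff=1.6814  idx=[6, 6, 6, 7, 7, 7, 7, 7]
step 3: w=[0.0243, 0.0243, 0.0243, 0.1854, 0.1854, 0.1854, 0.1854, 0.1854]  mean=-0.5439  Neff=5.7585  idx=[1, 3, 4, 4, 5, 6, 6, 7]

N_eff = 5.7585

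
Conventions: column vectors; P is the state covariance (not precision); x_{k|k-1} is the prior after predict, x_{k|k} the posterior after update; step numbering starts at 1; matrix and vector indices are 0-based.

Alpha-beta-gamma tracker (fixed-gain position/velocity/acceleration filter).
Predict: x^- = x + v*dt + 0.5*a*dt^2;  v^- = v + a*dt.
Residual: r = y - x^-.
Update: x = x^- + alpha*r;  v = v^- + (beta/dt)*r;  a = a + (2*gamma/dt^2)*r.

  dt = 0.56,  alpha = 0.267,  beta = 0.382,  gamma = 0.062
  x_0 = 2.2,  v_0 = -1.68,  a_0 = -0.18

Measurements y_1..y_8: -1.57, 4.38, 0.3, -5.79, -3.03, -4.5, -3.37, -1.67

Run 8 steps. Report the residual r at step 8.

step 1: x_pred=1.2310  r=-2.8010  x^+=0.4831  v^+=-3.6915  a^+=-1.2875
step 2: x_pred=-1.7860  r=6.1660  x^+=-0.1397  v^+=-0.2064  a^+=1.1506
step 3: x_pred=-0.0748  r=0.3748  x^+=0.0252  v^+=0.6936  a^+=1.2988
step 4: x_pred=0.6173  r=-6.4073  x^+=-1.0934  v^+=-2.9498  a^+=-1.2347
step 5: x_pred=-2.9389  r=-0.0911  x^+=-2.9632  v^+=-3.7034  a^+=-1.2707
step 6: x_pred=-5.2364  r=0.7364  x^+=-5.0398  v^+=-3.9127  a^+=-0.9796
step 7: x_pred=-7.3844  r=4.0144  x^+=-6.3126  v^+=-1.7228  a^+=0.6078
step 8: x_pred=-7.1821  r=5.5121  x^+=-5.7103  v^+=2.3776  a^+=2.7873

resid = 5.5121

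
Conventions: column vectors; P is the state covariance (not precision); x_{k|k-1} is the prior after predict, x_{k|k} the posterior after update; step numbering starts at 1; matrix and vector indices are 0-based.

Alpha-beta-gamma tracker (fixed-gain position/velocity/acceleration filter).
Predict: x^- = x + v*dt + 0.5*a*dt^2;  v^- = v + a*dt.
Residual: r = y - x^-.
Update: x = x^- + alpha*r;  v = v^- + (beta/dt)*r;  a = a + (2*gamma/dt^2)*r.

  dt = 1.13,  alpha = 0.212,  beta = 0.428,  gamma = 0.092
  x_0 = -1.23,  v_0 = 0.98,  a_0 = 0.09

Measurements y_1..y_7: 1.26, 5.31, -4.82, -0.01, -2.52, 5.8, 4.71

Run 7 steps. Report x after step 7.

step 1: x_pred=-0.0651  r=1.3251  x^+=0.2158  v^+=1.5836  a^+=0.2810
step 2: x_pred=2.1846  r=3.1254  x^+=2.8472  v^+=3.0848  a^+=0.7313
step 3: x_pred=6.8000  r=-11.6200  x^+=4.3366  v^+=-0.4900  a^+=-0.9431
step 4: x_pred=3.1808  r=-3.1908  x^+=2.5043  v^+=-2.7642  a^+=-1.4029
step 5: x_pred=-1.5150  r=-1.0050  x^+=-1.7280  v^+=-4.7302  a^+=-1.5477
step 6: x_pred=-8.0613  r=13.8613  x^+=-5.1227  v^+=-1.2290  a^+=0.4497
step 7: x_pred=-6.2244  r=10.9344  x^+=-3.9063  v^+=3.4206  a^+=2.0253

x_post = -3.9063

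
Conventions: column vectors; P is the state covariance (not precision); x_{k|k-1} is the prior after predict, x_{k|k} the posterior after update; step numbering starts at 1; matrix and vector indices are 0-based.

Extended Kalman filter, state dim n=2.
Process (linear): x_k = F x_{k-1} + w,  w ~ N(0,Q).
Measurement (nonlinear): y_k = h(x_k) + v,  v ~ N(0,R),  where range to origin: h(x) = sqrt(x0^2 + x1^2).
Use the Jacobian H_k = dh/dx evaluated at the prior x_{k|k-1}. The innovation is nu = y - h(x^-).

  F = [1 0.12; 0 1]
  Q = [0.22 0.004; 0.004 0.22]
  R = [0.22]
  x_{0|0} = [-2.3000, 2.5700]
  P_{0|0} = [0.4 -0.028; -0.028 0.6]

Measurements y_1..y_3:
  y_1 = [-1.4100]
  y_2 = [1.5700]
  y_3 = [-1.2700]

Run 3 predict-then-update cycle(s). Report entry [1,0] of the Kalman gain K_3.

K[1,0] = -0.4198

step 1: x^-=[-1.9916, 2.5700]  P^-=[0.6219 0.0480; 0.0480 0.8200]  H_jac=[-0.6125 0.7904]  S=[0.9192]  K=[-0.3732; 0.6731]  nu=[-4.6614]  x^+=[-0.2521, -0.5678]  P^+=[0.4939 0.2789; 0.2789 0.4035]
step 2: x^-=[-0.3203, -0.5678]  P^-=[0.7867 0.3313; 0.3313 0.6235]  H_jac=[-0.4913 -0.8710]  S=[1.1664]  K=[-0.5787; -0.6051]  nu=[0.9181]  x^+=[-0.8516, -1.1234]  P^+=[0.3960 -0.0772; -0.0772 0.1964]
step 3: x^-=[-0.9864, -1.1234]  P^-=[0.6003 -0.0496; -0.0496 0.4164]  H_jac=[-0.6598 -0.7514]  S=[0.6672]  K=[-0.5377; -0.4198]  nu=[-2.7650]  x^+=[0.5004, 0.0375]  P^+=[0.4073 -0.2003; -0.2003 0.2988]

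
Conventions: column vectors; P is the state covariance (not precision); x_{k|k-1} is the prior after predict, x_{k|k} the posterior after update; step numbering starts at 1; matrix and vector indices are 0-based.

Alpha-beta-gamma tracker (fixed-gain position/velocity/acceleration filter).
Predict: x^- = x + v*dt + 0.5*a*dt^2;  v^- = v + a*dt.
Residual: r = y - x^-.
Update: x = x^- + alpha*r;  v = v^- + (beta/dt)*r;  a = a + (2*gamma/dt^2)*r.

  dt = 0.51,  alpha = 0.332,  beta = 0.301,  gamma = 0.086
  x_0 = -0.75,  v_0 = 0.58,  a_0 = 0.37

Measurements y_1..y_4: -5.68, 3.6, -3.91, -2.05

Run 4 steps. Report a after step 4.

step 1: x_pred=-0.4061  r=-5.2739  x^+=-2.1570  v^+=-2.3439  a^+=-3.1176
step 2: x_pred=-3.7579  r=7.3579  x^+=-1.3151  v^+=0.4087  a^+=1.7481
step 3: x_pred=-0.8793  r=-3.0307  x^+=-1.8855  v^+=-0.4885  a^+=-0.2561
step 4: x_pred=-2.1679  r=0.1179  x^+=-2.1288  v^+=-0.5495  a^+=-0.1781

a_post = -0.1781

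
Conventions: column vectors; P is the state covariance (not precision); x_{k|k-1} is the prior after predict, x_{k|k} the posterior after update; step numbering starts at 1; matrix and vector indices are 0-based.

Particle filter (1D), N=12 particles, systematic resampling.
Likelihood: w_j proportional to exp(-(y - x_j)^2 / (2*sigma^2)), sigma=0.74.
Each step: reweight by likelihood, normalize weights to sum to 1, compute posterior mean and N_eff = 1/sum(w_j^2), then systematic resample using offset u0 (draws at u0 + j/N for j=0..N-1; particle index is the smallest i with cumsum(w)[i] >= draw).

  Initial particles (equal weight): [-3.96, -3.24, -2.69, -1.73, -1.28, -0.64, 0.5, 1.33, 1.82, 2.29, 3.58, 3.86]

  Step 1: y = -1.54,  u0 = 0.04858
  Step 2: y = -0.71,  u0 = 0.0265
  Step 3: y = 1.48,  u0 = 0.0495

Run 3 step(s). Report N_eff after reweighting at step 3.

step 1: w=[0.0017, 0.0257, 0.1074, 0.3477, 0.3378, 0.1715, 0.0080, 0.0002, 0.0000, 0.0000, 0.0000, 0.0000]  mean=-1.5182  Neff=3.6146  idx=[2, 2, 3, 3, 3, 3, 4, 4, 4, 4, 5, 5]
step 2: w=[0.0042, 0.0042, 0.0589, 0.0589, 0.0589, 0.0589, 0.1132, 0.1132, 0.1132, 0.1132, 0.1516, 0.1516]  mean=-1.2039  Neff=8.9996  idx=[2, 3, 5, 6, 7, 7, 8, 9, 9, 10, 11, 11]
step 3: w=[0.0015, 0.0015, 0.0015, 0.0172, 0.0172, 0.0172, 0.0172, 0.0172, 0.0172, 0.2975, 0.2975, 0.2975]  mean=-0.7108  Neff=3.7412  idx=[5, 9, 9, 9, 9, 10, 10, 10, 11, 11, 11, 11]

N_eff = 3.7412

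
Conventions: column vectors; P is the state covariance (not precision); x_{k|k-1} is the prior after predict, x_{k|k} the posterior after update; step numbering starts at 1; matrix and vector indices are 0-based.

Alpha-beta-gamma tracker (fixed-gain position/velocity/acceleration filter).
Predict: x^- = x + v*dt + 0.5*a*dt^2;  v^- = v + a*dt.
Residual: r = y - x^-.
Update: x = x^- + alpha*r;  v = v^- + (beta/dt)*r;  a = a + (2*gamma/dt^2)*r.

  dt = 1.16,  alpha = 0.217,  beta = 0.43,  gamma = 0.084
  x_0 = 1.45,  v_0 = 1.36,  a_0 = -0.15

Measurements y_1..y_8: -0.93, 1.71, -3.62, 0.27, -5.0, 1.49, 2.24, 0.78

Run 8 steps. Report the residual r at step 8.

step 1: x_pred=2.9267  r=-3.8567  x^+=2.0898  v^+=-0.2436  a^+=-0.6315
step 2: x_pred=1.3823  r=0.3277  x^+=1.4534  v^+=-0.8547  a^+=-0.5906
step 3: x_pred=0.0646  r=-3.6846  x^+=-0.7350  v^+=-2.9056  a^+=-1.0506
step 4: x_pred=-4.8124  r=5.0824  x^+=-3.7095  v^+=-2.2404  a^+=-0.4161
step 5: x_pred=-6.5883  r=1.5883  x^+=-6.2436  v^+=-2.1343  a^+=-0.2178
step 6: x_pred=-8.8659  r=10.3559  x^+=-6.6187  v^+=1.4519  a^+=1.0752
step 7: x_pred=-4.2111  r=6.4511  x^+=-2.8112  v^+=5.0905  a^+=1.8806
step 8: x_pred=4.3590  r=-3.5790  x^+=3.5824  v^+=5.9452  a^+=1.4337

resid = -3.5790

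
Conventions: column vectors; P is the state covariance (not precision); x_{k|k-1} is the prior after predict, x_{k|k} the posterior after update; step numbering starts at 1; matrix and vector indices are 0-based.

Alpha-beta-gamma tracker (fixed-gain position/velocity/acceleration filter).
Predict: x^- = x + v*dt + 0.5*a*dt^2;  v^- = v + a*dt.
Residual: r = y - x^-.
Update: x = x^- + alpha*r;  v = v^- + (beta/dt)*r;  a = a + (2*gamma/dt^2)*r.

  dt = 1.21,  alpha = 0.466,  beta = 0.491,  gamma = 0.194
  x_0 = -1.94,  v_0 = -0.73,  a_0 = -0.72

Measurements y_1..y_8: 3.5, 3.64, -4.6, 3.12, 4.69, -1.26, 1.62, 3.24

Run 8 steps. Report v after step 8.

v_post = 1.3728

step 1: x_pred=-3.3504  r=6.8504  x^+=-0.1581  v^+=1.1786  a^+=1.0954
step 2: x_pred=2.0699  r=1.5701  x^+=2.8016  v^+=3.1412  a^+=1.5115
step 3: x_pred=7.7089  r=-12.3089  x^+=1.9729  v^+=-0.0247  a^+=-1.7505
step 4: x_pred=0.6617  r=2.4583  x^+=1.8073  v^+=-1.1452  a^+=-1.0990
step 5: x_pred=-0.3829  r=5.0729  x^+=1.9811  v^+=-0.4164  a^+=0.2454
step 6: x_pred=1.6569  r=-2.9169  x^+=0.2976  v^+=-1.3031  a^+=-0.5276
step 7: x_pred=-1.6654  r=3.2854  x^+=-0.1344  v^+=-0.6083  a^+=0.3431
step 8: x_pred=-0.6194  r=3.8594  x^+=1.1791  v^+=1.3728  a^+=1.3658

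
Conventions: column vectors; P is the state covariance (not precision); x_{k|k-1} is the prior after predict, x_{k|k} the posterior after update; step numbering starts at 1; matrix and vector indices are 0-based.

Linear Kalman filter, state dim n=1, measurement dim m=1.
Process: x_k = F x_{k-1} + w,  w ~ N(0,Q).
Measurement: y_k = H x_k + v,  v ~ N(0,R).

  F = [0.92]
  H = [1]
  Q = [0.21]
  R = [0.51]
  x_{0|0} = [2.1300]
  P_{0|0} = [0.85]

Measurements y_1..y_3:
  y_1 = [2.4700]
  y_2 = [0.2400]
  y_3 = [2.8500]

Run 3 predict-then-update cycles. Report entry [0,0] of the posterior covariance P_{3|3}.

P_post[0,0] = 0.2307

step 1: x^-=[1.9596]  P^-=[0.9294]  S=[1.4394]  K=[0.6457]  nu=[0.5104]  x^+=[2.2892]  P^+=[0.3293]
step 2: x^-=[2.1060]  P^-=[0.4887]  S=[0.9987]  K=[0.4893]  nu=[-1.8660]  x^+=[1.1929]  P^+=[0.2496]
step 3: x^-=[1.0975]  P^-=[0.4212]  S=[0.9312]  K=[0.4523]  nu=[1.7525]  x^+=[1.8902]  P^+=[0.2307]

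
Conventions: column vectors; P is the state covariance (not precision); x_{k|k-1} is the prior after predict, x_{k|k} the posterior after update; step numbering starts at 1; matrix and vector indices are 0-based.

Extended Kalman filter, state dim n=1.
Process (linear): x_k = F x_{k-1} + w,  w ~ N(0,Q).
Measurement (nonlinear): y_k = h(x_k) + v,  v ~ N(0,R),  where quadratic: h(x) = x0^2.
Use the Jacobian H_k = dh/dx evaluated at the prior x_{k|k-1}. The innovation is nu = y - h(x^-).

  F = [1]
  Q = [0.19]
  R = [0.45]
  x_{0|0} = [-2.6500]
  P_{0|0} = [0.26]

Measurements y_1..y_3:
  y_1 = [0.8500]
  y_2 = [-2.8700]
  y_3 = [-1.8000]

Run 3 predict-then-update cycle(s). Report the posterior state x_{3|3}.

x_post = [0.1138]

step 1: x^-=[-2.6500]  P^-=[0.4500]  H_jac=[-5.3000]  S=[13.0905]  K=[-0.1822]  nu=[-6.1725]  x^+=[-1.5254]  P^+=[0.0155]
step 2: x^-=[-1.5254]  P^-=[0.2055]  H_jac=[-3.0508]  S=[2.3624]  K=[-0.2653]  nu=[-5.1969]  x^+=[-0.1465]  P^+=[0.0391]
step 3: x^-=[-0.1465]  P^-=[0.2291]  H_jac=[-0.2929]  S=[0.4697]  K=[-0.1429]  nu=[-1.8214]  x^+=[0.1138]  P^+=[0.2195]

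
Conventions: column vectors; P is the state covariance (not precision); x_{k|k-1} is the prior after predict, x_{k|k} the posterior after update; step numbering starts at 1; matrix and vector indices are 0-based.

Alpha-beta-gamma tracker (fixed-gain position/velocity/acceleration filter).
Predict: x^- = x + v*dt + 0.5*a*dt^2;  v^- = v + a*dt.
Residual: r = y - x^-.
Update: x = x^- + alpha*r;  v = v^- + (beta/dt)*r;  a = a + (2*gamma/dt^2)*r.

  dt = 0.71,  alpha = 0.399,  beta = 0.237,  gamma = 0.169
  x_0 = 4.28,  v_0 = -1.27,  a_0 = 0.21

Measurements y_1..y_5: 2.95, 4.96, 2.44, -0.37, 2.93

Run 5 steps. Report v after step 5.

v_post = -0.8902

step 1: x_pred=3.4312  r=-0.4812  x^+=3.2392  v^+=-1.2815  a^+=-0.1127
step 2: x_pred=2.3009  r=2.6591  x^+=3.3619  v^+=-0.4739  a^+=1.6702
step 3: x_pred=3.4464  r=-1.0064  x^+=3.0448  v^+=0.3760  a^+=0.9955
step 4: x_pred=3.5627  r=-3.9327  x^+=1.9936  v^+=-0.2300  a^+=-1.6414
step 5: x_pred=1.4166  r=1.5134  x^+=2.0204  v^+=-0.8902  a^+=-0.6267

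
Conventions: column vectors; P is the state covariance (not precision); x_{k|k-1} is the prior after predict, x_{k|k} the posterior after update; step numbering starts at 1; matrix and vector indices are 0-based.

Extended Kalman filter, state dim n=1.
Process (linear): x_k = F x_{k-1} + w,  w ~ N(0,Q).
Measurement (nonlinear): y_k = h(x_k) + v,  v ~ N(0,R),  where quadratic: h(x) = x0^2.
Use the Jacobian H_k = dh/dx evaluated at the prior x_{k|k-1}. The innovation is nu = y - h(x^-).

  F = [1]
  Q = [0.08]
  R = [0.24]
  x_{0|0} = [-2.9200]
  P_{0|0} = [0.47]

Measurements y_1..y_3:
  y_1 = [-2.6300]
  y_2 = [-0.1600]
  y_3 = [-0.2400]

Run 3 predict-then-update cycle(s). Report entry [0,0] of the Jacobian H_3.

step 1: x^-=[-2.9200]  P^-=[0.5500]  H_jac=[-5.8400]  S=[18.9981]  K=[-0.1691]  nu=[-11.1564]  x^+=[-1.0338]  P^+=[0.0069]
step 2: x^-=[-1.0338]  P^-=[0.0869]  H_jac=[-2.0676]  S=[0.6117]  K=[-0.2939]  nu=[-1.2287]  x^+=[-0.6727]  P^+=[0.0341]
step 3: x^-=[-0.6727]  P^-=[0.1141]  H_jac=[-1.3454]  S=[0.4465]  K=[-0.3438]  nu=[-0.6925]  x^+=[-0.4346]  P^+=[0.0613]

H_jac[0,0] = -1.3454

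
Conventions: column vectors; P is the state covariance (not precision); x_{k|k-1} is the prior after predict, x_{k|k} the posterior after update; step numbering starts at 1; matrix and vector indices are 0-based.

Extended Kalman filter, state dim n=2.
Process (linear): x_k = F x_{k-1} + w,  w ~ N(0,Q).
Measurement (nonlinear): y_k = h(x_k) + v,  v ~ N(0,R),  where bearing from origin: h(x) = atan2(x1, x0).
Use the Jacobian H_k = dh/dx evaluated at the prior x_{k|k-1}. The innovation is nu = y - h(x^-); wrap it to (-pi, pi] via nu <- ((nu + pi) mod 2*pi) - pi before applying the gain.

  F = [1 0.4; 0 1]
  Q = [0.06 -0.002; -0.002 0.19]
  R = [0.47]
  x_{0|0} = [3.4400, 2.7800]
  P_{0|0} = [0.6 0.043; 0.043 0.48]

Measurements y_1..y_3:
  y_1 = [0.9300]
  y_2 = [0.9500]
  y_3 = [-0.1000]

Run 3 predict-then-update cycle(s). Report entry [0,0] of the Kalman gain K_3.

K[0,0] = 0.0242

step 1: x^-=[4.5520, 2.7800]  P^-=[0.7712 0.2330; 0.2330 0.6700]  H_jac=[-0.0977 0.1600]  S=[0.4872]  K=[-0.0782; 0.1733]  nu=[0.3817]  x^+=[4.5222, 2.8462]  P^+=[0.7682 0.2396; 0.2396 0.6554]
step 2: x^-=[5.6606, 2.8462]  P^-=[1.1248 0.4997; 0.4997 0.8454]  H_jac=[-0.0709 0.1410]  S=[0.4825]  K=[-0.0192; 0.1736]  nu=[0.4841]  x^+=[5.6513, 2.9302]  P^+=[1.1246 0.5014; 0.5014 0.8308]
step 3: x^-=[6.8234, 2.9302]  P^-=[1.7186 0.8317; 0.8317 1.0208]  H_jac=[-0.0531 0.1237]  S=[0.4795]  K=[0.0242; 0.1712]  nu=[-0.5056]  x^+=[6.8112, 2.8436]  P^+=[1.7183 0.8297; 0.8297 1.0068]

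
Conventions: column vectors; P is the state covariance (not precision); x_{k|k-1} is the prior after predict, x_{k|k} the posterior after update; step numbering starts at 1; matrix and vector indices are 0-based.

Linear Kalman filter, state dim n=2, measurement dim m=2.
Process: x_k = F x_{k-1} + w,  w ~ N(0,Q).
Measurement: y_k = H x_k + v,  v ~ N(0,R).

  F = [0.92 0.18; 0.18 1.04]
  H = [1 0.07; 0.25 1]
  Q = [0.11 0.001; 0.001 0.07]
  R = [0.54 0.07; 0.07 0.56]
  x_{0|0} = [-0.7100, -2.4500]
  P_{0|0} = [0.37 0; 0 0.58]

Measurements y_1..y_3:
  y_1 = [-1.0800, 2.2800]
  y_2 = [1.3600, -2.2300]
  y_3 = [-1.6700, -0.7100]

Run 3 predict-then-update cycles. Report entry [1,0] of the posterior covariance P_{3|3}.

P_post[1,0] = 0.0286

step 1: x^-=[-1.0942, -2.6758]  P^-=[0.4420 0.1708; 0.1708 0.7093]  S=[1.0094 0.4040; 0.4040 1.3824]  K=[0.4170 0.0816; 0.0008 0.5438]  nu=[0.2015, 5.2294]  x^+=[-0.5832, 0.1680]  P^+=[0.2297 0.0175; 0.0175 0.3002]
step 2: x^-=[-0.5063, 0.0697]  P^-=[0.3199 0.1125; 0.1125 0.4087]  S=[0.8777 0.2931; 0.2931 1.0450]  K=[0.3442 0.0877; 0.0234 0.4115]  nu=[1.8614, -2.1731]  x^+=[-0.0562, -0.7809]  P^+=[0.1902 0.0256; 0.0256 0.2256]
step 3: x^-=[-0.1922, -0.8222]  P^-=[0.2868 0.1001; 0.1001 0.3298]  S=[0.8424 0.2667; 0.2667 0.9578]  K=[0.3202 0.0902; 0.0318 0.3616]  nu=[-1.4202, 0.1603]  x^+=[-0.6325, -0.8094]  P^+=[0.1772 0.0286; 0.0286 0.1976]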